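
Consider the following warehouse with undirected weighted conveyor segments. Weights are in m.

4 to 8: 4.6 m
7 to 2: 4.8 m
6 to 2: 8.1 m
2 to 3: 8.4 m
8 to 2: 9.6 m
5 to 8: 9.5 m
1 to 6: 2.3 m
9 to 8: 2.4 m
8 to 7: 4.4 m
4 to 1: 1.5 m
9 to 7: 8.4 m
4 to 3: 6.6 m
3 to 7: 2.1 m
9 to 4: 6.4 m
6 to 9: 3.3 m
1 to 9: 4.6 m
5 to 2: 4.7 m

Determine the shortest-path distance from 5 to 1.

15.1 m

Enumerating some paths:
5 - 2 - 6 - 1: 4.7+8.1+2.3 = 15.1
5 - 8 - 4 - 1: 9.5+4.6+1.5 = 15.6
The minimum is 15.1 m via 5 - 2 - 6 - 1.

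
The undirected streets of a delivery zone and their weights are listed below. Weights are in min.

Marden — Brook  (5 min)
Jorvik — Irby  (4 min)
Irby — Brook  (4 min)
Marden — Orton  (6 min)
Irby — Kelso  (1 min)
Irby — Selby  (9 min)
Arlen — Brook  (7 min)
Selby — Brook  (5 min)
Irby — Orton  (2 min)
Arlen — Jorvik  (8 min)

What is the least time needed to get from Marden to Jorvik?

12 min

Enumerating some paths:
Marden–Brook–Arlen–Jorvik: 5+7+8 = 20
Marden–Orton–Irby–Jorvik: 6+2+4 = 12
Marden–Brook–Selby–Irby–Jorvik: 5+5+9+4 = 23
Marden–Brook–Irby–Jorvik: 5+4+4 = 13
The minimum is 12 min via Marden–Orton–Irby–Jorvik.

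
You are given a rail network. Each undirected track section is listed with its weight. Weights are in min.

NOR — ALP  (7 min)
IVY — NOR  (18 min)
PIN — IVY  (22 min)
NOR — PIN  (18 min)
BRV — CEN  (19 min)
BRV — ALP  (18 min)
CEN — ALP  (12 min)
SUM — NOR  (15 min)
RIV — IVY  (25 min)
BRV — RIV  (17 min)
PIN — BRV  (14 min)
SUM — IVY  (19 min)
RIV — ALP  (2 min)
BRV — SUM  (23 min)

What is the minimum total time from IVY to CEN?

Candidate routes:
IVY - NOR - ALP - CEN: 18+7+12 = 37
IVY - RIV - ALP - CEN: 25+2+12 = 39
IVY - SUM - NOR - ALP - CEN: 19+15+7+12 = 53
The minimum is 37 min via IVY - NOR - ALP - CEN.

37 min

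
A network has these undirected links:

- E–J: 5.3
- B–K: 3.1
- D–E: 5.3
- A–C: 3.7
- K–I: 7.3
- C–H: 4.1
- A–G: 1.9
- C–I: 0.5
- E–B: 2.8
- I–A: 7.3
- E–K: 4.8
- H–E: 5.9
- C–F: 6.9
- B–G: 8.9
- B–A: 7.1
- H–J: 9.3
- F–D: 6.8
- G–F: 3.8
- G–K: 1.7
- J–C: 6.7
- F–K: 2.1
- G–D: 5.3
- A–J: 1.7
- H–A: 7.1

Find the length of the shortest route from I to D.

Candidate routes:
I - K - G - D: 7.3+1.7+5.3 = 14.3
I - C - A - G - D: 0.5+3.7+1.9+5.3 = 11.4
I - C - F - D: 0.5+6.9+6.8 = 14.2
Cheapest is I - C - A - G - D at 11.4.

11.4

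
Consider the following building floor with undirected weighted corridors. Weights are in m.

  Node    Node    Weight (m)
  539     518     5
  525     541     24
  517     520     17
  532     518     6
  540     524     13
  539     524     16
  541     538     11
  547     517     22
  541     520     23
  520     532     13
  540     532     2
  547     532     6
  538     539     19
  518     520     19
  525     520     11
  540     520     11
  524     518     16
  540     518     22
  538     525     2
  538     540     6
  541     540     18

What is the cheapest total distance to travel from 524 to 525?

21 m

Enumerating some paths:
524 → 518 → 532 → 540 → 538 → 525: 16+6+2+6+2 = 32
524 → 540 → 520 → 525: 13+11+11 = 35
524 → 540 → 538 → 525: 13+6+2 = 21
524 → 539 → 518 → 532 → 540 → 538 → 525: 16+5+6+2+6+2 = 37
The minimum is 21 m via 524 → 540 → 538 → 525.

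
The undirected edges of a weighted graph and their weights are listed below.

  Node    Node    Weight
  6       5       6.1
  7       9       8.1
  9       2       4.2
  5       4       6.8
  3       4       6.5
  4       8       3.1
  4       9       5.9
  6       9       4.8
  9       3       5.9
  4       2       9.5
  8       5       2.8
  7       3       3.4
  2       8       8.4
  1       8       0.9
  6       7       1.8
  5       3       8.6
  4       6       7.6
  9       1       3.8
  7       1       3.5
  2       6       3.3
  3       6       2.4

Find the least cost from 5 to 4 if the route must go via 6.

Best 5 to 6: 5–6 costing 6.1
Shortest 6→4: 6–4 = 7.6
Total via 6: 6.1 + 7.6 = 13.7.

13.7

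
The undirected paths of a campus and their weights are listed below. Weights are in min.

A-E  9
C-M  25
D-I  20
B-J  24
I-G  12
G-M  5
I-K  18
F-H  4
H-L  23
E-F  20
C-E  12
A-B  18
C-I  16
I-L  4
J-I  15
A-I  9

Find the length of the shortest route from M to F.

48 min

Settle nodes by increasing distance from M:
M: 0
G: 5  (via M)
I: 17  (via G)
L: 21  (via I)
C: 25  (via M)
A: 26  (via I)
J: 32  (via I)
E: 35  (via A)
K: 35  (via I)
D: 37  (via I)
B: 44  (via A)
H: 44  (via L)
F: 48  (via H)
Shortest route: M → G → I → L → H → F = 48 min.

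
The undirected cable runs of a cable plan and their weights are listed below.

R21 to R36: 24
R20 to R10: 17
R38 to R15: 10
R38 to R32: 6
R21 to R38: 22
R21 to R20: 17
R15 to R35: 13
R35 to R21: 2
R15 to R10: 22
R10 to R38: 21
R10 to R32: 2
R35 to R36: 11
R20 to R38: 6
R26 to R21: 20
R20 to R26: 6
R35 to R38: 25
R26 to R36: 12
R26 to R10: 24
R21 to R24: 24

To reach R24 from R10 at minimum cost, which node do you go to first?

R32

Compare a few routes:
R10 → R32 → R38 → R15 → R35 → R21 → R24: 2+6+10+13+2+24 = 57
R10 → R32 → R38 → R21 → R24: 2+6+22+24 = 54
R10 → R32 → R38 → R20 → R21 → R24: 2+6+6+17+24 = 55
The minimum is 54 via R10 → R32 → R38 → R21 → R24.
So from R10 the first move is to R32.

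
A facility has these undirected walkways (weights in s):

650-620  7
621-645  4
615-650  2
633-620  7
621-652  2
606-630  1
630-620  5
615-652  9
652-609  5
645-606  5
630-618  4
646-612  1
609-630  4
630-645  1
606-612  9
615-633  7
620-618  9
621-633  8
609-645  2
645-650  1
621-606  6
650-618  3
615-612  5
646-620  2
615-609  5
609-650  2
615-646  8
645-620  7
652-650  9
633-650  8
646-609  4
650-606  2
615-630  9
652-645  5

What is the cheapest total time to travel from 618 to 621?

8 s

Shortest distances from 618:
618: 0
650: 3  (via 618)
645: 4  (via 650)
630: 4  (via 618)
609: 5  (via 650)
606: 5  (via 650)
615: 5  (via 650)
621: 8  (via 645)
Shortest route: 618 → 650 → 645 → 621 = 8 s.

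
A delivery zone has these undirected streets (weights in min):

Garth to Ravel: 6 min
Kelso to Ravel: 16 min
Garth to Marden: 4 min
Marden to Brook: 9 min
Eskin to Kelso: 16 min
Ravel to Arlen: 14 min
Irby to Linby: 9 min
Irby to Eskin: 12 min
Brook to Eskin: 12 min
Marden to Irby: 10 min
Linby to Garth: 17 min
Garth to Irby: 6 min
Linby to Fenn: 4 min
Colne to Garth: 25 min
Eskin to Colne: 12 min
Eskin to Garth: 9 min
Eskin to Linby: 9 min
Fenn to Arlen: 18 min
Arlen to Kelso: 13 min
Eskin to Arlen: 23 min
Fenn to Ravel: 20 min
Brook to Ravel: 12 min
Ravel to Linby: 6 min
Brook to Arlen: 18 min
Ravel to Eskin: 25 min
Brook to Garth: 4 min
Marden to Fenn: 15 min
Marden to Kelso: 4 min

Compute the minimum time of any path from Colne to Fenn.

Compare a few routes:
Colne–Eskin–Garth–Irby–Linby–Fenn: 12+9+6+9+4 = 40
Colne–Eskin–Irby–Linby–Fenn: 12+12+9+4 = 37
Colne–Eskin–Linby–Fenn: 12+9+4 = 25
Colne–Eskin–Garth–Ravel–Linby–Fenn: 12+9+6+6+4 = 37
The minimum is 25 min via Colne–Eskin–Linby–Fenn.

25 min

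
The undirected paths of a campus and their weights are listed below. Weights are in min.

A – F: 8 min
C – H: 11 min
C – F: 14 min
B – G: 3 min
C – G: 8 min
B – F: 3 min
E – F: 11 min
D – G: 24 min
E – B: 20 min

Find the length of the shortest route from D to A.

Enumerating some paths:
D–G–B–F–A: 24+3+3+8 = 38
D–G–C–F–A: 24+8+14+8 = 54
D–G–B–E–F–A: 24+3+20+11+8 = 66
Cheapest is D–G–B–F–A at 38 min.

38 min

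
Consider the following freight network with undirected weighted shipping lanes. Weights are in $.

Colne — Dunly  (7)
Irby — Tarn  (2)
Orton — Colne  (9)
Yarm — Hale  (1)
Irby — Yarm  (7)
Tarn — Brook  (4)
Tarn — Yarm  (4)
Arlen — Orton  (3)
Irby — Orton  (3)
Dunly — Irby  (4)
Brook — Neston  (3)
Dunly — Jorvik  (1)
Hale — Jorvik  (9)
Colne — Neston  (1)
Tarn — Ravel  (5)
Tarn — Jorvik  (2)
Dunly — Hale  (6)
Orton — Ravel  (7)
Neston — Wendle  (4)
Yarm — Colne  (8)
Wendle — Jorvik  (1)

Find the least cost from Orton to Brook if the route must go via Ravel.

$16

Best Orton to Ravel: Orton–Ravel costing 7
Shortest Ravel→Brook: Ravel–Tarn–Brook = 9
Total via Ravel: 7 + 9 = $16.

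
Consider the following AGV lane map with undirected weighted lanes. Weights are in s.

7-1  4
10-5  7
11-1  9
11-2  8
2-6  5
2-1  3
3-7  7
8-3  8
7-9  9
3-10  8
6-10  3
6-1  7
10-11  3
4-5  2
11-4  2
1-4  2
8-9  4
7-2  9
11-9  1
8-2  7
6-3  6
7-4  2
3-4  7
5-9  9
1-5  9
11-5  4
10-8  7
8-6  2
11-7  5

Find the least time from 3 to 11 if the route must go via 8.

Best 3 to 8: 3–8 costing 8
Best 8 to 11: 8–9–11 costing 5
Total via 8: 8 + 5 = 13 s.

13 s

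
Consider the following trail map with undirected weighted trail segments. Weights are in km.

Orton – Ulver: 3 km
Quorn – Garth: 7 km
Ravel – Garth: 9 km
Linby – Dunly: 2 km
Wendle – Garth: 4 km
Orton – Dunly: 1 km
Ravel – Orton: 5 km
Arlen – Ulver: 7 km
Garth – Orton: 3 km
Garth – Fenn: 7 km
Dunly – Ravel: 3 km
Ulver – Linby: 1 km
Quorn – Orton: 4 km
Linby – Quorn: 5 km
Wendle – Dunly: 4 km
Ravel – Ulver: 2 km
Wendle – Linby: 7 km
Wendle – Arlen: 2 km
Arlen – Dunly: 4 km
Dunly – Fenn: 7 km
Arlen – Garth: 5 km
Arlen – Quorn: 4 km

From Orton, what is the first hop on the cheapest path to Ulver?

Ulver

Candidate routes:
Orton - Ulver: 3 = 3
Orton - Dunly - Linby - Ulver: 1+2+1 = 4
The minimum is 3 km via Orton - Ulver.
So from Orton the first move is to Ulver.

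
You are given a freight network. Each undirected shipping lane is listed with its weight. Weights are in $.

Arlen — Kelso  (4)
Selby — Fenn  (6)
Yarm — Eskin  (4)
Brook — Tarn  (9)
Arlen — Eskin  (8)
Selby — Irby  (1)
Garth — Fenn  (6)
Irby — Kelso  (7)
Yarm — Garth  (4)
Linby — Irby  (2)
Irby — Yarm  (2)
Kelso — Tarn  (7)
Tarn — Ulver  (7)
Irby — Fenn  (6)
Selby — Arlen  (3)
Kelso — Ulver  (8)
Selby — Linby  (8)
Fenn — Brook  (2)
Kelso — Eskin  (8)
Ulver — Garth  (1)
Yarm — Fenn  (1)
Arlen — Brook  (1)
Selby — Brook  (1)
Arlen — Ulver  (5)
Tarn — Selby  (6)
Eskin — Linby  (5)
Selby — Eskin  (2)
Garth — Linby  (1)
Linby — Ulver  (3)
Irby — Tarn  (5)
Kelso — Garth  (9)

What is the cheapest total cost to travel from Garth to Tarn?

Candidate routes:
Garth–Linby–Ulver–Tarn: 1+3+7 = 11
Garth–Ulver–Tarn: 1+7 = 8
Garth–Linby–Irby–Selby–Tarn: 1+2+1+6 = 10
Cheapest is Garth–Ulver–Tarn at $8.

$8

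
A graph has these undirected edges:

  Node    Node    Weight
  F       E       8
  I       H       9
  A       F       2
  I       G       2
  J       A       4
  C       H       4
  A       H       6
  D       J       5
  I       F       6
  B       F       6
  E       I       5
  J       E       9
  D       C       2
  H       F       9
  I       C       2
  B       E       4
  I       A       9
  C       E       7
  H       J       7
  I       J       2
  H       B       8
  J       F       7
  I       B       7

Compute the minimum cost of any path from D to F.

Candidate routes:
D - J - F: 5+7 = 12
D - J - A - F: 5+4+2 = 11
D - C - I - F: 2+2+6 = 10
D - C - I - J - A - F: 2+2+2+4+2 = 12
Cheapest is D - C - I - F at 10.

10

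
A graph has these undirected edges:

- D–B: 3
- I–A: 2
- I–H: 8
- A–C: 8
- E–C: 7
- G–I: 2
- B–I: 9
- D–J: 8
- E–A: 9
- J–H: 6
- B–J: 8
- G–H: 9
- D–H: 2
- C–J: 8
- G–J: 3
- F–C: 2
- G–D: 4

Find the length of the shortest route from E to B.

20

Settle nodes by increasing distance from E:
E: 0
C: 7  (via E)
A: 9  (via E)
F: 9  (via C)
I: 11  (via A)
G: 13  (via I)
J: 15  (via C)
D: 17  (via G)
H: 19  (via I)
B: 20  (via I)
Shortest route: E–A–I–B = 20.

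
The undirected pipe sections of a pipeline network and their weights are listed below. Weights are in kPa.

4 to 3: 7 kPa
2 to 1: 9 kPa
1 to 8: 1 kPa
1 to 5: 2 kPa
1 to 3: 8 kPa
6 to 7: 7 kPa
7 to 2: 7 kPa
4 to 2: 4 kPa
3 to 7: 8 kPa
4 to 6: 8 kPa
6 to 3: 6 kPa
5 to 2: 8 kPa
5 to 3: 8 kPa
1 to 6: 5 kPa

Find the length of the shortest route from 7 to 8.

13 kPa

Candidate routes:
7 - 6 - 1 - 8: 7+5+1 = 13
7 - 2 - 1 - 8: 7+9+1 = 17
The minimum is 13 kPa via 7 - 6 - 1 - 8.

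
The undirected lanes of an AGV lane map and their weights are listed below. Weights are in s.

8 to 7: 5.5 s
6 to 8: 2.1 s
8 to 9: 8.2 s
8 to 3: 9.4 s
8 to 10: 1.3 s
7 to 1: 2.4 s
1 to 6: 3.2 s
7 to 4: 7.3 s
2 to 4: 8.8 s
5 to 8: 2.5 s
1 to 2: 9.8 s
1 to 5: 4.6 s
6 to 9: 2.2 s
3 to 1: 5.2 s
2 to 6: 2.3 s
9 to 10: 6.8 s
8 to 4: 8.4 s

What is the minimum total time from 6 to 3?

8.4 s

Compare a few routes:
6 → 1 → 3: 3.2+5.2 = 8.4
6 → 8 → 3: 2.1+9.4 = 11.5
The minimum is 8.4 s via 6 → 1 → 3.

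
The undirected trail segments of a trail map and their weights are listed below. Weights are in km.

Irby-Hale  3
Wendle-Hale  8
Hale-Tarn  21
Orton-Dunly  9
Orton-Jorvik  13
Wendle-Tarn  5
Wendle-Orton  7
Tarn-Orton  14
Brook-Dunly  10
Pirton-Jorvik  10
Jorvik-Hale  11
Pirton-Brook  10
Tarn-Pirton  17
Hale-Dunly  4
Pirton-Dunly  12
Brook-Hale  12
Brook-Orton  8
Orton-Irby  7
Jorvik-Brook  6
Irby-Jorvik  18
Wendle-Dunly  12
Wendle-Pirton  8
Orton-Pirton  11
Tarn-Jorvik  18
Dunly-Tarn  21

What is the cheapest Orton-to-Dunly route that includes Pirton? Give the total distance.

23 km

Best Orton to Pirton: Orton–Pirton costing 11
Shortest Pirton→Dunly: Pirton–Dunly = 12
Total via Pirton: 11 + 12 = 23 km.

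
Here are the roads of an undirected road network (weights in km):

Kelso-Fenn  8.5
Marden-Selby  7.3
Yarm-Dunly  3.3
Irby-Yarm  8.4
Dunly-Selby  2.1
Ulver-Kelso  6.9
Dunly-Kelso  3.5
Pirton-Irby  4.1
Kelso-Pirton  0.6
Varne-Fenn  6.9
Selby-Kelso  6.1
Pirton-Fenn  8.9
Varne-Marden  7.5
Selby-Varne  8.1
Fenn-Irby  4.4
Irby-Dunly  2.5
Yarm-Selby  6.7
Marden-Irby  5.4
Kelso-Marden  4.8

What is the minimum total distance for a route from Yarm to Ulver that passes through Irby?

Shortest Yarm→Irby: Yarm → Dunly → Irby = 5.8
Shortest Irby→Ulver: Irby → Pirton → Kelso → Ulver = 11.6
Total via Irby: 5.8 + 11.6 = 17.4 km.

17.4 km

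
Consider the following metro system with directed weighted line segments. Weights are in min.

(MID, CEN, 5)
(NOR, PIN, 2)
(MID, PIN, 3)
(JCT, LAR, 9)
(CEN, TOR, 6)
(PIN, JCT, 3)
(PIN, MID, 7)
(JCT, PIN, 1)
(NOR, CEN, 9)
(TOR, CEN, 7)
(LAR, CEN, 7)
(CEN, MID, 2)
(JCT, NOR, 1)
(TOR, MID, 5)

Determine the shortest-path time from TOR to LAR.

20 min

Enumerating some paths:
TOR–MID–PIN–JCT–LAR: 5+3+3+9 = 20
TOR–CEN–MID–PIN–JCT–LAR: 7+2+3+3+9 = 24
The minimum is 20 min via TOR–MID–PIN–JCT–LAR.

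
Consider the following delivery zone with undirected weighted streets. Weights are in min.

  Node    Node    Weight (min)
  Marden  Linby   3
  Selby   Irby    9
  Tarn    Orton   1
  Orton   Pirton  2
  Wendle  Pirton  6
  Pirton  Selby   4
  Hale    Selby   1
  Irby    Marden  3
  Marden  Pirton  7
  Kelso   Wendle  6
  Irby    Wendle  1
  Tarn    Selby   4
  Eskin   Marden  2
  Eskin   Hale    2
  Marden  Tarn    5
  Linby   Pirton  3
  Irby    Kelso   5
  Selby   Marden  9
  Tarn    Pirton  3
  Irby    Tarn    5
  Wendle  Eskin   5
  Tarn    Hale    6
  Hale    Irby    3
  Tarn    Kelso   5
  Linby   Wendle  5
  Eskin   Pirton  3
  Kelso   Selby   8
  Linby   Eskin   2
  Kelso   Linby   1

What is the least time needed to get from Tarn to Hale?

Enumerating some paths:
Tarn–Irby–Hale: 5+3 = 8
Tarn–Hale: 6 = 6
Tarn–Selby–Hale: 4+1 = 5
The minimum is 5 min via Tarn–Selby–Hale.

5 min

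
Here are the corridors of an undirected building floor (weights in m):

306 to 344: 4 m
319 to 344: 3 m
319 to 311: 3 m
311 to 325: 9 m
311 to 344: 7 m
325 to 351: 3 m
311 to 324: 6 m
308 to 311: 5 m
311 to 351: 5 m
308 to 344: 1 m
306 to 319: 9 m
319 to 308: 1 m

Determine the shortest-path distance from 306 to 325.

Shortest distances from 306:
306: 0
344: 4  (via 306)
308: 5  (via 344)
319: 6  (via 308)
311: 9  (via 319)
351: 14  (via 311)
324: 15  (via 311)
325: 17  (via 351)
Shortest route: 306–344–308–319–311–351–325 = 17 m.

17 m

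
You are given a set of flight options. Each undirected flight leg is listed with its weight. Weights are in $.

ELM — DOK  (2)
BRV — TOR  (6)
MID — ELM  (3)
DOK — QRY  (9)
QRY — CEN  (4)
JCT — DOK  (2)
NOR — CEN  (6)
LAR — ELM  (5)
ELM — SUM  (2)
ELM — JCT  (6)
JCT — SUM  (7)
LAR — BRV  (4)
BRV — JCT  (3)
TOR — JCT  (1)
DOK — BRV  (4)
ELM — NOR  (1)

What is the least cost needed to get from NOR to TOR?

$6

Enumerating some paths:
NOR–ELM–SUM–JCT–TOR: 1+2+7+1 = 11
NOR–ELM–DOK–JCT–TOR: 1+2+2+1 = 6
NOR–ELM–DOK–BRV–JCT–TOR: 1+2+4+3+1 = 11
NOR–ELM–JCT–TOR: 1+6+1 = 8
Cheapest is NOR–ELM–DOK–JCT–TOR at $6.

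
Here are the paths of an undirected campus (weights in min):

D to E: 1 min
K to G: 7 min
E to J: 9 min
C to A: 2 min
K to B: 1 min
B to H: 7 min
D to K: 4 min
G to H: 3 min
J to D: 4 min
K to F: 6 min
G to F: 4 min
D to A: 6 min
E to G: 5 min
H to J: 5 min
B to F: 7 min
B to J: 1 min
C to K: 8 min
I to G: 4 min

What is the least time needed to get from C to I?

Enumerating some paths:
C - K - F - G - I: 8+6+4+4 = 22
C - A - D - E - G - I: 2+6+1+5+4 = 18
C - K - G - I: 8+7+4 = 19
C - K - B - J - H - G - I: 8+1+1+5+3+4 = 22
The minimum is 18 min via C - A - D - E - G - I.

18 min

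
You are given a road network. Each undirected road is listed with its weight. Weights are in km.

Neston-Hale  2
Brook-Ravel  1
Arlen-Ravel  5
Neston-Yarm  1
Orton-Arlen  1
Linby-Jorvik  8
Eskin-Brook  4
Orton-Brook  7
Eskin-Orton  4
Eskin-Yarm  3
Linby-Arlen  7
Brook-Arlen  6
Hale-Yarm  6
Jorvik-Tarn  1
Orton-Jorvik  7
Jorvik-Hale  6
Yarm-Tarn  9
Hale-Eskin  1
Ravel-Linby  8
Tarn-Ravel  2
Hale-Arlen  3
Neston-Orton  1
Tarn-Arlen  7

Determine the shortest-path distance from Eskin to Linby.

Compare a few routes:
Eskin - Hale - Arlen - Linby: 1+3+7 = 11
Eskin - Hale - Neston - Orton - Arlen - Linby: 1+2+1+1+7 = 12
Eskin - Orton - Arlen - Linby: 4+1+7 = 12
Cheapest is Eskin - Hale - Arlen - Linby at 11 km.

11 km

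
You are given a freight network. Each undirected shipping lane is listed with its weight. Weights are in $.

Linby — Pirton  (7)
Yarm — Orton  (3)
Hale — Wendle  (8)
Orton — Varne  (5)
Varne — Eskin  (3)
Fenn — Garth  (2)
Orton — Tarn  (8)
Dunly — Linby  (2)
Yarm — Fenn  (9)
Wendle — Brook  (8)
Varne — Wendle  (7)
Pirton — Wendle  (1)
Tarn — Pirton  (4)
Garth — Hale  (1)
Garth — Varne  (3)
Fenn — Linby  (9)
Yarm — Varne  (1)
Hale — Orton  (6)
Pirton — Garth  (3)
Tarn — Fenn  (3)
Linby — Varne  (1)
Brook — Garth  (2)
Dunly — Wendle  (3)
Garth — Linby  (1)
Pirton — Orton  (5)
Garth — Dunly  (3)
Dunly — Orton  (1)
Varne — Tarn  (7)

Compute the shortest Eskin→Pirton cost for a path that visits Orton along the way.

Shortest Eskin→Orton: Eskin → Varne → Yarm → Orton = 7
Best Orton to Pirton: Orton → Pirton costing 5
Total via Orton: 7 + 5 = $12.

$12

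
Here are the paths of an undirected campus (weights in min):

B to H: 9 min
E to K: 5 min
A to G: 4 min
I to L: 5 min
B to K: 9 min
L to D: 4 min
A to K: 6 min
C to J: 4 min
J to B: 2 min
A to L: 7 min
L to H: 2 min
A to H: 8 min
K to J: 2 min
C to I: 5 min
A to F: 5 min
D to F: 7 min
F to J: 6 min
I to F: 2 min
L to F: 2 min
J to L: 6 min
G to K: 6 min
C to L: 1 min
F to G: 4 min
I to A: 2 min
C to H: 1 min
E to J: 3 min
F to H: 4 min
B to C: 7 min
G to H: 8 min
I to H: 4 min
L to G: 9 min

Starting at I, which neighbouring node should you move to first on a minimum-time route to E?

F

Compare a few routes:
I - F - J - E: 2+6+3 = 11
I - C - J - E: 5+4+3 = 12
I - F - L - C - J - E: 2+2+1+4+3 = 12
Cheapest is I - F - J - E at 11 min.
So from I the first move is to F.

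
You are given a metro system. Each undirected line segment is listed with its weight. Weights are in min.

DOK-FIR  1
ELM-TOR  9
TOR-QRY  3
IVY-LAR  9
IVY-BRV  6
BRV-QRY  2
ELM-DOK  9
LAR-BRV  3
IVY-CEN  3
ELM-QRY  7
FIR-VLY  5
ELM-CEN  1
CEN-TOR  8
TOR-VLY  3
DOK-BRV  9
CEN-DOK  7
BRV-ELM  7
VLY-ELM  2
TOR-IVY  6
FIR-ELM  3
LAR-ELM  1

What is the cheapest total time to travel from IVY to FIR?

7 min

Enumerating some paths:
IVY–CEN–ELM–FIR: 3+1+3 = 7
IVY–CEN–DOK–FIR: 3+7+1 = 11
The minimum is 7 min via IVY–CEN–ELM–FIR.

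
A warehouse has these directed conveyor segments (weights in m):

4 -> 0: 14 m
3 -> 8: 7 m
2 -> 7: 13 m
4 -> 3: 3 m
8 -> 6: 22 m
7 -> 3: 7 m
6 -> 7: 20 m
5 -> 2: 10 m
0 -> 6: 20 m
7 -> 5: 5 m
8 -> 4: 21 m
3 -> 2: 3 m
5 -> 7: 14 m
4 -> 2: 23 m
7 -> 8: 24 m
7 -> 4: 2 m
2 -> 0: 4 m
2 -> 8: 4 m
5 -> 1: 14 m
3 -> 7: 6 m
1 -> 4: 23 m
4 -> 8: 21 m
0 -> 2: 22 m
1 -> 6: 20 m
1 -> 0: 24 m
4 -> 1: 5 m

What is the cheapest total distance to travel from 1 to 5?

37 m

Candidate routes:
1 - 4 - 3 - 2 - 7 - 5: 23+3+3+13+5 = 47
1 - 6 - 7 - 5: 20+20+5 = 45
1 - 4 - 3 - 7 - 5: 23+3+6+5 = 37
Cheapest is 1 - 4 - 3 - 7 - 5 at 37 m.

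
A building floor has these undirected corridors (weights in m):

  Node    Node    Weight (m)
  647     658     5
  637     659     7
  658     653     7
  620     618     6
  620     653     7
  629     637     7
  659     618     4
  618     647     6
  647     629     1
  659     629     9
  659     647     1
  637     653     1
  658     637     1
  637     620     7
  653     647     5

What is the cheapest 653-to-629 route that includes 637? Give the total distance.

8 m

Shortest 653→637: 653–637 = 1
Shortest 637→629: 637–629 = 7
Total via 637: 1 + 7 = 8 m.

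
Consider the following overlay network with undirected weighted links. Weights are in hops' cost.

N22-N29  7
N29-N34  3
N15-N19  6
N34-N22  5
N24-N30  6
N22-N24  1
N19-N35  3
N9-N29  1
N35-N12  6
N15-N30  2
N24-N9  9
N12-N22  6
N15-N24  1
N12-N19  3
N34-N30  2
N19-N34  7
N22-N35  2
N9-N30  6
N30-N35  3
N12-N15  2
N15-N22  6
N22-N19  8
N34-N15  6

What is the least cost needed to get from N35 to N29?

8 hops' cost

Shortest distances from N35:
N35: 0
N22: 2  (via N35)
N30: 3  (via N35)
N19: 3  (via N35)
N24: 3  (via N22)
N15: 4  (via N24)
N34: 5  (via N30)
N12: 6  (via N35)
N29: 8  (via N34)
Shortest route: N35–N30–N34–N29 = 8 hops' cost.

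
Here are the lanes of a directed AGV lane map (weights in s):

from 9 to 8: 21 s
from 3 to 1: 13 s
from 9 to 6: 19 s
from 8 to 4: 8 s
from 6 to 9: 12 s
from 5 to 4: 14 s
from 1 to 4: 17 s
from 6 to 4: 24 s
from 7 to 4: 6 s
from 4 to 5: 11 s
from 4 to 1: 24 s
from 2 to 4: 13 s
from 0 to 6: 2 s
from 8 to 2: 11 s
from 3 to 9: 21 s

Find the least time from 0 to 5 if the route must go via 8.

54 s

Best 0 to 8: 0–6–9–8 costing 35
Shortest 8→5: 8–4–5 = 19
Total via 8: 35 + 19 = 54 s.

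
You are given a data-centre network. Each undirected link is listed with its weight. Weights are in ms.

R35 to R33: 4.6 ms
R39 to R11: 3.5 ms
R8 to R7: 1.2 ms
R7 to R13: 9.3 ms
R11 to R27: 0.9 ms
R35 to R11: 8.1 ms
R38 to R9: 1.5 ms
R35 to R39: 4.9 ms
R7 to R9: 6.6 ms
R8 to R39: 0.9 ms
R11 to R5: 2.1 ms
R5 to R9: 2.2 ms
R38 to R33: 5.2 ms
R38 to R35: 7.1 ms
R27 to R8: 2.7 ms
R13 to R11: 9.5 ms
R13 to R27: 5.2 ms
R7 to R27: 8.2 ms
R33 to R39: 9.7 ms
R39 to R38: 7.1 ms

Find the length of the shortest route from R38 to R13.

Running Dijkstra from R38:
R38: 0
R9: 1.5  (via R38)
R5: 3.7  (via R9)
R33: 5.2  (via R38)
R11: 5.8  (via R5)
R27: 6.7  (via R11)
R35: 7.1  (via R38)
R39: 7.1  (via R38)
R8: 8  (via R39)
R7: 8.1  (via R9)
R13: 11.9  (via R27)
Shortest route: R38 → R9 → R5 → R11 → R27 → R13 = 11.9 ms.

11.9 ms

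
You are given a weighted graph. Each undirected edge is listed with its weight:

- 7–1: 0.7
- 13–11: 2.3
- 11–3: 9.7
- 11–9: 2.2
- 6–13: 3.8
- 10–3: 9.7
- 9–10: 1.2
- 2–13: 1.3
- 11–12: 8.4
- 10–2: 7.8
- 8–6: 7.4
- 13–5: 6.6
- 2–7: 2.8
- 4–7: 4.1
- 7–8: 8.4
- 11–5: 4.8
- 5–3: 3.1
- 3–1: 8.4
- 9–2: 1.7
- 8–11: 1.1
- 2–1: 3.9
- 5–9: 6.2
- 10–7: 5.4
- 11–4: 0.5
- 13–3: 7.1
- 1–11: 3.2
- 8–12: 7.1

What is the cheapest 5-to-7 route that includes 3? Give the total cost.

12.2

Best 5 to 3: 5–3 costing 3.1
Shortest 3→7: 3–1–7 = 9.1
Total via 3: 3.1 + 9.1 = 12.2.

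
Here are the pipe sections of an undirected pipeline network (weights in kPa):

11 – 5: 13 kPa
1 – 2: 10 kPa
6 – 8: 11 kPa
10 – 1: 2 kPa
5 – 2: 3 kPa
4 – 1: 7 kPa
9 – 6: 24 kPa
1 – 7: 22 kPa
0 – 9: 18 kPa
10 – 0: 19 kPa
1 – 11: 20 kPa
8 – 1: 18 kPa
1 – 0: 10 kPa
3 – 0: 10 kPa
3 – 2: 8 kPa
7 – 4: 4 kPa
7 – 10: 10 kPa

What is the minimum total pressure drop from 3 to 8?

Candidate routes:
3–2–1–8: 8+10+18 = 36
3–0–1–8: 10+10+18 = 38
Cheapest is 3–2–1–8 at 36 kPa.

36 kPa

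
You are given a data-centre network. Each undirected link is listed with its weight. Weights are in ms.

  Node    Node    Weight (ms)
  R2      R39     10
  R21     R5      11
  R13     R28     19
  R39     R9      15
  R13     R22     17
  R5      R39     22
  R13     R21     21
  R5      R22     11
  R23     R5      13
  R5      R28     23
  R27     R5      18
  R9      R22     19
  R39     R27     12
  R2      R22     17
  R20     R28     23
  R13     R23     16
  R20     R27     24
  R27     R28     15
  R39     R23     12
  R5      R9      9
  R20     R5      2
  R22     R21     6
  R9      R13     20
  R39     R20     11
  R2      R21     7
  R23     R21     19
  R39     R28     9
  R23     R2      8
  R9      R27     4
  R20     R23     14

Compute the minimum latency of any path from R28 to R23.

Shortest distances from R28:
R28: 0
R39: 9  (via R28)
R27: 15  (via R28)
R2: 19  (via R39)
R9: 19  (via R27)
R13: 19  (via R28)
R20: 20  (via R39)
R23: 21  (via R39)
Shortest route: R28–R39–R23 = 21 ms.

21 ms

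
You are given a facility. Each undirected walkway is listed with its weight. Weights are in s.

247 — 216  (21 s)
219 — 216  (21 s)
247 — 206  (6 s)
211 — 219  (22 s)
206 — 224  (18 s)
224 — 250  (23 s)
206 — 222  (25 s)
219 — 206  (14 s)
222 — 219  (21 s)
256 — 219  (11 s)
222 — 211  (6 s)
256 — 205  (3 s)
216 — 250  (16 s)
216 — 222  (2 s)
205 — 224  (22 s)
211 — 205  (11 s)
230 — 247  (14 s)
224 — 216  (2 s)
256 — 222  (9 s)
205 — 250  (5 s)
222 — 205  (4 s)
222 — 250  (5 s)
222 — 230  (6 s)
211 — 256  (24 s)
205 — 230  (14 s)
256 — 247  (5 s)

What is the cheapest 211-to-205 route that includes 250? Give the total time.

Best 211 to 250: 211–222–250 costing 11
Best 250 to 205: 250–205 costing 5
Total via 250: 11 + 5 = 16 s.

16 s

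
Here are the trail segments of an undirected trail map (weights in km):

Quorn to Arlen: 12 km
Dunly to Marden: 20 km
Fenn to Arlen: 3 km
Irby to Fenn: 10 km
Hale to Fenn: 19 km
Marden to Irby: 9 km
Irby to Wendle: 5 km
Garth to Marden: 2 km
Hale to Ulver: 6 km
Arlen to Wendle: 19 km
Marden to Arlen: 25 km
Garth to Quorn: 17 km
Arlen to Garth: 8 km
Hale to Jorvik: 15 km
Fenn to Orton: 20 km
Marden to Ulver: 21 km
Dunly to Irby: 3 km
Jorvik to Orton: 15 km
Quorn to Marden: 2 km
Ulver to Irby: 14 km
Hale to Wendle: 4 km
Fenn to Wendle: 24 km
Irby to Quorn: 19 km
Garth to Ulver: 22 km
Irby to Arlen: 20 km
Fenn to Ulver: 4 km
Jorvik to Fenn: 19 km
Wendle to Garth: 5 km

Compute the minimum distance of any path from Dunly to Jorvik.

Shortest distances from Dunly:
Dunly: 0
Irby: 3  (via Dunly)
Wendle: 8  (via Irby)
Hale: 12  (via Wendle)
Marden: 12  (via Irby)
Garth: 13  (via Wendle)
Fenn: 13  (via Irby)
Quorn: 14  (via Marden)
Arlen: 16  (via Fenn)
Ulver: 17  (via Irby)
Jorvik: 27  (via Hale)
Shortest route: Dunly–Irby–Wendle–Hale–Jorvik = 27 km.

27 km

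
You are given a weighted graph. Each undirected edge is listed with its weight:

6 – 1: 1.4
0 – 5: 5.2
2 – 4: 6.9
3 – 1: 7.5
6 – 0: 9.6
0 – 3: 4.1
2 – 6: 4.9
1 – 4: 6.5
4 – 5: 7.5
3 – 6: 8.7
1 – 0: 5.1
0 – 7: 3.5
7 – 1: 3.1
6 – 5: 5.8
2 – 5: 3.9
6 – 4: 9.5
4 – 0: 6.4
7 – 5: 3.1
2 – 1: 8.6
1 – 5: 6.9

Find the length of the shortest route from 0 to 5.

Shortest distances from 0:
0: 0
7: 3.5  (via 0)
3: 4.1  (via 0)
1: 5.1  (via 0)
5: 5.2  (via 0)
Shortest route: 0 → 5 = 5.2.

5.2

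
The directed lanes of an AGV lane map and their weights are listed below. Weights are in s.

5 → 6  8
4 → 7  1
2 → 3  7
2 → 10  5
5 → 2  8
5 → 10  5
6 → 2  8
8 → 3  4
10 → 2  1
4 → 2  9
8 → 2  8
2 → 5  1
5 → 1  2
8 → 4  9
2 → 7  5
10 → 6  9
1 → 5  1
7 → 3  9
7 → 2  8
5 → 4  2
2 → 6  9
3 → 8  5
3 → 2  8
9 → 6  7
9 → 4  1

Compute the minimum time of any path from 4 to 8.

15 s

Compare a few routes:
4 - 7 - 3 - 8: 1+9+5 = 15
4 - 7 - 2 - 3 - 8: 1+8+7+5 = 21
4 - 2 - 3 - 8: 9+7+5 = 21
Cheapest is 4 - 7 - 3 - 8 at 15 s.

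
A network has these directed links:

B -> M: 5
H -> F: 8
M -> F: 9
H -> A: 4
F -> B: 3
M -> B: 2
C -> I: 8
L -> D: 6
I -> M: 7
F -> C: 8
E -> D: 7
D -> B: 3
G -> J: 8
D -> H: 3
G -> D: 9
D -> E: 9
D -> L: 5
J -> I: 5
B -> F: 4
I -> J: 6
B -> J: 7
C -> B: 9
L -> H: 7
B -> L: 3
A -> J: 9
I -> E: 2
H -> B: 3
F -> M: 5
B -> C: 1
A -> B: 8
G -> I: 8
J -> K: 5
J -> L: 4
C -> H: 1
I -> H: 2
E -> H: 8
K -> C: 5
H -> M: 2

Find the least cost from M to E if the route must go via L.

Shortest M→L: M–B–L = 5
Shortest L→E: L–D–E = 15
Total via L: 5 + 15 = 20.

20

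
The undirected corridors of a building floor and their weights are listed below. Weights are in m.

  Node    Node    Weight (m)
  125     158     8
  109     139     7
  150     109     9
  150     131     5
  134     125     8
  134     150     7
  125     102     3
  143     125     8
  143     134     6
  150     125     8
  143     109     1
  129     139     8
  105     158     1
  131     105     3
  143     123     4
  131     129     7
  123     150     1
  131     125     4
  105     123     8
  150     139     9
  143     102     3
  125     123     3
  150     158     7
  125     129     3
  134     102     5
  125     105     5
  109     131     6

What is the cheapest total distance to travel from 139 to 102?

Candidate routes:
139 - 150 - 123 - 143 - 102: 9+1+4+3 = 17
139 - 150 - 123 - 125 - 102: 9+1+3+3 = 16
139 - 129 - 125 - 102: 8+3+3 = 14
139 - 109 - 143 - 102: 7+1+3 = 11
The minimum is 11 m via 139 - 109 - 143 - 102.

11 m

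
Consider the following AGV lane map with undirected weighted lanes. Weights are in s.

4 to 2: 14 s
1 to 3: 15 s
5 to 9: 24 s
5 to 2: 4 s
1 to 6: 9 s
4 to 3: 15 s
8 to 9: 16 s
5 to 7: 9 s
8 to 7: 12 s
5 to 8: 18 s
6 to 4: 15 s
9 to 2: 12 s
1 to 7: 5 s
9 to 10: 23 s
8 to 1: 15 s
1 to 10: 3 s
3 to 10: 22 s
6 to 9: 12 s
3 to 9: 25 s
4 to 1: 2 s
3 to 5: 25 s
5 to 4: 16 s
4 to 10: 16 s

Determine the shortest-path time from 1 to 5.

Compare a few routes:
1 - 7 - 5: 5+9 = 14
1 - 4 - 2 - 5: 2+14+4 = 20
1 - 4 - 5: 2+16 = 18
The minimum is 14 s via 1 - 7 - 5.

14 s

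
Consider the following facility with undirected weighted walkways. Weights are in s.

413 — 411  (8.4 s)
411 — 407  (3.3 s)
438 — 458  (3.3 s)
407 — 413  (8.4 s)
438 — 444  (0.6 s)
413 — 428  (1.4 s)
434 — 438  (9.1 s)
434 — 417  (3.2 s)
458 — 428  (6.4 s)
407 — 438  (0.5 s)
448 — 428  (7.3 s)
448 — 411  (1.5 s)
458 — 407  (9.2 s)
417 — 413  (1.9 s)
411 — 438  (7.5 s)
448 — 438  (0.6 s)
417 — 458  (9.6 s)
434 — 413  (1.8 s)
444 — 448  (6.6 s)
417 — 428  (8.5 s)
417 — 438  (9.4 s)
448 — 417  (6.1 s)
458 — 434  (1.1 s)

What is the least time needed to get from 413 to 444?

6.8 s

Candidate routes:
413 - 407 - 438 - 444: 8.4+0.5+0.6 = 9.5
413 - 417 - 448 - 438 - 444: 1.9+6.1+0.6+0.6 = 9.2
413 - 434 - 458 - 438 - 444: 1.8+1.1+3.3+0.6 = 6.8
413 - 428 - 448 - 438 - 444: 1.4+7.3+0.6+0.6 = 9.9
Cheapest is 413 - 434 - 458 - 438 - 444 at 6.8 s.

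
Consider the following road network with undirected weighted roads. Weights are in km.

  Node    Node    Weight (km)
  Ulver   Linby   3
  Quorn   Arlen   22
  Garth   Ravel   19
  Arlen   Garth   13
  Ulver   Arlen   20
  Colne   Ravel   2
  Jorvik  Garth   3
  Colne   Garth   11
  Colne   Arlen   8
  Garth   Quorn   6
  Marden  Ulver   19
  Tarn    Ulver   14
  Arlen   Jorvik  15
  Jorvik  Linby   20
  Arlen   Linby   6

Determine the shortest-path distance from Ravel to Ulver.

19 km

Compare a few routes:
Ravel - Colne - Garth - Jorvik - Linby - Ulver: 2+11+3+20+3 = 39
Ravel - Colne - Arlen - Linby - Ulver: 2+8+6+3 = 19
Ravel - Colne - Garth - Arlen - Linby - Ulver: 2+11+13+6+3 = 35
Ravel - Colne - Arlen - Ulver: 2+8+20 = 30
Cheapest is Ravel - Colne - Arlen - Linby - Ulver at 19 km.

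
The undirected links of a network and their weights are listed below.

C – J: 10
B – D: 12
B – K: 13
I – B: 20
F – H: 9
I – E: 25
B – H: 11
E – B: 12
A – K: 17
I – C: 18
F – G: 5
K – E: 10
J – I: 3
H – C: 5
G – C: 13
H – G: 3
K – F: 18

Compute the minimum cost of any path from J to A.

Running Dijkstra from J:
J: 0
I: 3  (via J)
C: 10  (via J)
H: 15  (via C)
G: 18  (via H)
B: 23  (via I)
F: 23  (via G)
E: 28  (via I)
D: 35  (via B)
K: 36  (via B)
A: 53  (via K)
Shortest route: J–I–B–K–A = 53.

53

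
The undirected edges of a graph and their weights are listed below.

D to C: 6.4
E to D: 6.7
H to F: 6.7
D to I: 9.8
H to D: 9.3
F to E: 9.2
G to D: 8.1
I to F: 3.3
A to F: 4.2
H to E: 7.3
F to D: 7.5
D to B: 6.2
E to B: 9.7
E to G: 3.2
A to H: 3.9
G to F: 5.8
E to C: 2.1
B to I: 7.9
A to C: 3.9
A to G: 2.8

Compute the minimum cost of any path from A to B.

Shortest distances from A:
A: 0
G: 2.8  (via A)
C: 3.9  (via A)
H: 3.9  (via A)
F: 4.2  (via A)
E: 6  (via G)
I: 7.5  (via F)
D: 10.3  (via C)
B: 15.4  (via I)
Shortest route: A–F–I–B = 15.4.

15.4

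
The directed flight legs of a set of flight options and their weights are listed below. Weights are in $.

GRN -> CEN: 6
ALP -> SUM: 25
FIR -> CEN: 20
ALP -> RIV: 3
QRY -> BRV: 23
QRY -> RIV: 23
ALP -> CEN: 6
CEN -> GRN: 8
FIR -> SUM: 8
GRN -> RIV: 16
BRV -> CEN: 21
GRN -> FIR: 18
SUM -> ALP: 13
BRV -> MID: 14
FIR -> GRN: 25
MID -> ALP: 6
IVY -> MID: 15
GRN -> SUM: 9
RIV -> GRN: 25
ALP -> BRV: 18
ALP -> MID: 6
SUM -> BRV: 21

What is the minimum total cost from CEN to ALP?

$30

Shortest distances from CEN:
CEN: 0
GRN: 8  (via CEN)
SUM: 17  (via GRN)
RIV: 24  (via GRN)
FIR: 26  (via GRN)
ALP: 30  (via SUM)
Shortest route: CEN–GRN–SUM–ALP = $30.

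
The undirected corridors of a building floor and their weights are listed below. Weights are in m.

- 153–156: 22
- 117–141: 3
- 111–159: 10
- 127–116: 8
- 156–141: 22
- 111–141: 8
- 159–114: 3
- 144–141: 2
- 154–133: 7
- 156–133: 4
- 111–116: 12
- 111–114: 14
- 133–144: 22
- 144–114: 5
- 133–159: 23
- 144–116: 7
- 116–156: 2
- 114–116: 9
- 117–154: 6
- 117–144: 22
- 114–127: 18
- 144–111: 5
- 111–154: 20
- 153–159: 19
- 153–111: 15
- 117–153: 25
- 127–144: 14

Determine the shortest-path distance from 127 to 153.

32 m

Shortest distances from 127:
127: 0
116: 8  (via 127)
156: 10  (via 116)
144: 14  (via 127)
133: 14  (via 156)
141: 16  (via 144)
114: 17  (via 116)
117: 19  (via 141)
111: 19  (via 144)
159: 20  (via 114)
154: 21  (via 133)
153: 32  (via 156)
Shortest route: 127 → 116 → 156 → 153 = 32 m.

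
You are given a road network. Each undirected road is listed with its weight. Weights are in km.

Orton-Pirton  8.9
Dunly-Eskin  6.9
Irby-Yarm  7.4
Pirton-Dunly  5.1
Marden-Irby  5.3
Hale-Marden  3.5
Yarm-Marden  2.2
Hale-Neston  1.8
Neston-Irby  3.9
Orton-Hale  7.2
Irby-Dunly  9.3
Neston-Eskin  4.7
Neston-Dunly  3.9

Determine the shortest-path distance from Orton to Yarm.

Candidate routes:
Orton - Hale - Marden - Yarm: 7.2+3.5+2.2 = 12.9
Orton - Hale - Neston - Irby - Yarm: 7.2+1.8+3.9+7.4 = 20.3
Cheapest is Orton - Hale - Marden - Yarm at 12.9 km.

12.9 km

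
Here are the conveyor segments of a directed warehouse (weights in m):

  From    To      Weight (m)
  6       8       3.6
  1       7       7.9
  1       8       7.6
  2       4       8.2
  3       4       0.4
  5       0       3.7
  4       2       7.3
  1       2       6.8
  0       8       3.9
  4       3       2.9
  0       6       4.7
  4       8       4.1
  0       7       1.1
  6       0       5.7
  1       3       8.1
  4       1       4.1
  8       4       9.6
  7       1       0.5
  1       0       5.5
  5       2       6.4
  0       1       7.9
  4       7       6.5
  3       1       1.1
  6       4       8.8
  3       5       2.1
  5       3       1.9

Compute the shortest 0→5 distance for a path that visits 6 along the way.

18.5 m

Shortest 0→6: 0–6 = 4.7
Shortest 6→5: 6–4–3–5 = 13.8
Total via 6: 4.7 + 13.8 = 18.5 m.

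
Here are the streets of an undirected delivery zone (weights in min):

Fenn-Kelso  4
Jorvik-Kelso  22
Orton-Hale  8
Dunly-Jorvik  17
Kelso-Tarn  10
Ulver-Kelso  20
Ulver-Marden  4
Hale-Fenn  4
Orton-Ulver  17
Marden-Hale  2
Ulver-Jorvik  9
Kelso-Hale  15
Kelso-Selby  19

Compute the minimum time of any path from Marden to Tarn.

Shortest distances from Marden:
Marden: 0
Hale: 2  (via Marden)
Ulver: 4  (via Marden)
Fenn: 6  (via Hale)
Kelso: 10  (via Fenn)
Orton: 10  (via Hale)
Jorvik: 13  (via Ulver)
Tarn: 20  (via Kelso)
Shortest route: Marden–Hale–Fenn–Kelso–Tarn = 20 min.

20 min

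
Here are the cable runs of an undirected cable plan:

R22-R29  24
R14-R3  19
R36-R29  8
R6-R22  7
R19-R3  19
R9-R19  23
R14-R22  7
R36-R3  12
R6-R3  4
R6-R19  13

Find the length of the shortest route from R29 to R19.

37

Shortest distances from R29:
R29: 0
R36: 8  (via R29)
R3: 20  (via R36)
R22: 24  (via R29)
R6: 24  (via R3)
R14: 31  (via R22)
R19: 37  (via R6)
Shortest route: R29 → R36 → R3 → R6 → R19 = 37.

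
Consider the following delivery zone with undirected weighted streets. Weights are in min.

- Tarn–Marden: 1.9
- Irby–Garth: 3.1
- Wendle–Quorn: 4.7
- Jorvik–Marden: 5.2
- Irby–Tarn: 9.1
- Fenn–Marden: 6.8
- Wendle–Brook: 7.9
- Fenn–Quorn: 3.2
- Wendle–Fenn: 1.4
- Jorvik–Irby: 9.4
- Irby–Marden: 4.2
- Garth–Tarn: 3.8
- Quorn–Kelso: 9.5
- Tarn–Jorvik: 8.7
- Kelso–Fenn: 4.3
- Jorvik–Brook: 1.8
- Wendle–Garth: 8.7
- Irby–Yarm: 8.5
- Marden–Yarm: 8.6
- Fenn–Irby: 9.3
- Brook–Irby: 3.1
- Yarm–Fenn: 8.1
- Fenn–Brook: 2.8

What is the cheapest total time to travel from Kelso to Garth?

Compare a few routes:
Kelso–Fenn–Wendle–Garth: 4.3+1.4+8.7 = 14.4
Kelso–Fenn–Irby–Garth: 4.3+9.3+3.1 = 16.7
Kelso–Fenn–Brook–Irby–Garth: 4.3+2.8+3.1+3.1 = 13.3
The minimum is 13.3 min via Kelso–Fenn–Brook–Irby–Garth.

13.3 min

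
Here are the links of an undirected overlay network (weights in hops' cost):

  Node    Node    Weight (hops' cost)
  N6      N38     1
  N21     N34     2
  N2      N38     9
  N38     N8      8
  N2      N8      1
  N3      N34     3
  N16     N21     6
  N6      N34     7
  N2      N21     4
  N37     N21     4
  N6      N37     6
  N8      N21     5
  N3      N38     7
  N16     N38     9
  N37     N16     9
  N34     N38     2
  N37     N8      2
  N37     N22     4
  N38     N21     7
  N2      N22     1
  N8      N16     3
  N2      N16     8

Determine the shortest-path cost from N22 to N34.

7 hops' cost

Shortest distances from N22:
N22: 0
N2: 1  (via N22)
N8: 2  (via N2)
N37: 4  (via N22)
N21: 5  (via N2)
N16: 5  (via N8)
N34: 7  (via N21)
Shortest route: N22–N2–N21–N34 = 7 hops' cost.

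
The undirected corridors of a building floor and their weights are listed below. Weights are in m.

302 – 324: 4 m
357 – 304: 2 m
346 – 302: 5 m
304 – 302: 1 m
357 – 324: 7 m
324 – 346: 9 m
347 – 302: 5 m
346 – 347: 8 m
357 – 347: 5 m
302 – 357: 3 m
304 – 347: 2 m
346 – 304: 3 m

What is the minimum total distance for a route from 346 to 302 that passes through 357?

8 m

Best 346 to 357: 346 → 304 → 357 costing 5
Best 357 to 302: 357 → 302 costing 3
Total via 357: 5 + 3 = 8 m.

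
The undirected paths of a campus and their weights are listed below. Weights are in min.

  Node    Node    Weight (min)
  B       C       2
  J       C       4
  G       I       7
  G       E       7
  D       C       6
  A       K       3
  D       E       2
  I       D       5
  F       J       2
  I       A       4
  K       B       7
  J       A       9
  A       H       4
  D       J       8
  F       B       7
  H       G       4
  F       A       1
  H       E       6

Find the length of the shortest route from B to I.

12 min

Enumerating some paths:
B–C–D–I: 2+6+5 = 13
B–F–A–I: 7+1+4 = 12
B–C–J–F–A–I: 2+4+2+1+4 = 13
B–K–A–I: 7+3+4 = 14
The minimum is 12 min via B–F–A–I.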